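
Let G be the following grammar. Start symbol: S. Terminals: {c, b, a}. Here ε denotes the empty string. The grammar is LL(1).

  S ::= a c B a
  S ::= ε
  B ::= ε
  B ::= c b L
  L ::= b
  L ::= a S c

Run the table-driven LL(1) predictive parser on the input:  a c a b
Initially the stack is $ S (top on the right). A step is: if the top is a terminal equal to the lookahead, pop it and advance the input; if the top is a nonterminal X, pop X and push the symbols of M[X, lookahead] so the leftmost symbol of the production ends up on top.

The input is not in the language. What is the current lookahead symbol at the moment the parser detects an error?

b

     Stack      Input      Action
  1  $ S        a c a b $  expand S ::= a c B a
  2  $ a B c a  a c a b $  match a
  3  $ a B c    c a b $    match c
  4  $ a B      a b $      expand B ::= ε
  5  $ a        a b $      match a
  6  $          b $        error: stack empty but input remains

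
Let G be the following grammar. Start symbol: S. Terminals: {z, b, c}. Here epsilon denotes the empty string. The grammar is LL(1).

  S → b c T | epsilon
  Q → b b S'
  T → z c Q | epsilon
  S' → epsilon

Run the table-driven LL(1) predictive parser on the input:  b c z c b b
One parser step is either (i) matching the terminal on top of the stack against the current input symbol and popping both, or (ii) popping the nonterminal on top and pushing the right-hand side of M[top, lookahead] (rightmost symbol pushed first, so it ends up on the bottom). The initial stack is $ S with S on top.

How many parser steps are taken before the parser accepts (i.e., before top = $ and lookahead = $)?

      Stack     Input          Action
   1  $ S       b c z c b b $  expand S → b c T
   2  $ T c b   b c z c b b $  match b
   3  $ T c     c z c b b $    match c
   4  $ T       z c b b $      expand T → z c Q
   5  $ Q c z   z c b b $      match z
   6  $ Q c     c b b $        match c
   7  $ Q       b b $          expand Q → b b S'
   8  $ S' b b  b b $          match b
   9  $ S' b    b $            match b
  10  $ S'      $              expand S' → epsilon
Accept reached after 10 steps.

10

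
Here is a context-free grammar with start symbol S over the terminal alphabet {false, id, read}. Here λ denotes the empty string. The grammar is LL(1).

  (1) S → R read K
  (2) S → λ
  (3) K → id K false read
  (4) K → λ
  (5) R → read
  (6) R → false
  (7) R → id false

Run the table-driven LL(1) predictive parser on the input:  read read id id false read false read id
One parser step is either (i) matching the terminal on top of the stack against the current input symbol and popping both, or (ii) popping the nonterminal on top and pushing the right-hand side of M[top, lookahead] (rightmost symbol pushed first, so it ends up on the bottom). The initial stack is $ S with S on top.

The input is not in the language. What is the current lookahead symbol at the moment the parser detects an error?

      Stack                         Input                                       Action
   1  $ S                           read read id id false read false read id $  expand S → R read K
   2  $ K read R                    read read id id false read false read id $  expand R → read
   3  $ K read read                 read read id id false read false read id $  match read
   4  $ K read                      read id id false read false read id $       match read
   5  $ K                           id id false read false read id $            expand K → id K false read
   6  $ read false K id             id id false read false read id $            match id
   7  $ read false K                id false read false read id $               expand K → id K false read
   8  $ read false read false K id  id false read false read id $               match id
   9  $ read false read false K     false read false read id $                  expand K → λ
  10  $ read false read false       false read false read id $                  match false
  11  $ read false read             read false read id $                        match read
  12  $ read false                  false read id $                             match false
  13  $ read                        read id $                                   match read
  14  $                             id $                                        error: stack empty but input remains

id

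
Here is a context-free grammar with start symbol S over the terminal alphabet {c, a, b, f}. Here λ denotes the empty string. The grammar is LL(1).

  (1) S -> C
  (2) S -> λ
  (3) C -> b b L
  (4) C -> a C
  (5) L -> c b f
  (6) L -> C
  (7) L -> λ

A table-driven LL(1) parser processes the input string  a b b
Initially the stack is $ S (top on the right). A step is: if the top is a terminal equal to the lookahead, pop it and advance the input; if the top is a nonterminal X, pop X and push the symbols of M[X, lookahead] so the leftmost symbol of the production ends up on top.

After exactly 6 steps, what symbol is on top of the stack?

     Stack    Input    Action
  1  $ S      a b b $  expand S -> C
  2  $ C      a b b $  expand C -> a C
  3  $ C a    a b b $  match a
  4  $ C      b b $    expand C -> b b L
  5  $ L b b  b b $    match b
  6  $ L b    b $      match b
Stack after step 6: $ L (top = L).

L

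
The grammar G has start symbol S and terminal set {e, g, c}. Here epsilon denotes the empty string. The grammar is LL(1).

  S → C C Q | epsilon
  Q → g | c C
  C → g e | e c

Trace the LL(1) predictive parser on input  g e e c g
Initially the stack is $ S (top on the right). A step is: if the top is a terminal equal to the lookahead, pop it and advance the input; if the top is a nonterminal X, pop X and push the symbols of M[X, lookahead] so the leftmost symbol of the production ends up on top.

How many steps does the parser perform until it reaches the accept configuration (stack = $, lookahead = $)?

9

     Stack      Input        Action
  1  $ S        g e e c g $  expand S → C C Q
  2  $ Q C C    g e e c g $  expand C → g e
  3  $ Q C e g  g e e c g $  match g
  4  $ Q C e    e e c g $    match e
  5  $ Q C      e c g $      expand C → e c
  6  $ Q c e    e c g $      match e
  7  $ Q c      c g $        match c
  8  $ Q        g $          expand Q → g
  9  $ g        g $          match g
Accept reached after 9 steps.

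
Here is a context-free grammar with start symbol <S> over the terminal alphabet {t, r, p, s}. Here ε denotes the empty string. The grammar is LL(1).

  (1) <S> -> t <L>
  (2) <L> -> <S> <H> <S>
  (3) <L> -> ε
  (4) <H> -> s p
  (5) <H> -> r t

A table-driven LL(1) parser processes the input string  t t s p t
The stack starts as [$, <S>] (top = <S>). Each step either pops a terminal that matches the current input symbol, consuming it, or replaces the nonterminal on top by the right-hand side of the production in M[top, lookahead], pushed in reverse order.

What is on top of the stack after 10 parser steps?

t

step 1: stack=$ <S>  input=t t s p t $  — expand <S> -> t <L>
step 2: stack=$ <L> t  input=t t s p t $  — match t
step 3: stack=$ <L>  input=t s p t $  — expand <L> -> <S> <H> <S>
step 4: stack=$ <S> <H> <S>  input=t s p t $  — expand <S> -> t <L>
step 5: stack=$ <S> <H> <L> t  input=t s p t $  — match t
step 6: stack=$ <S> <H> <L>  input=s p t $  — expand <L> -> ε
step 7: stack=$ <S> <H>  input=s p t $  — expand <H> -> s p
step 8: stack=$ <S> p s  input=s p t $  — match s
step 9: stack=$ <S> p  input=p t $  — match p
step 10: stack=$ <S>  input=t $  — expand <S> -> t <L>
Stack after step 10: $ <L> t (top = t).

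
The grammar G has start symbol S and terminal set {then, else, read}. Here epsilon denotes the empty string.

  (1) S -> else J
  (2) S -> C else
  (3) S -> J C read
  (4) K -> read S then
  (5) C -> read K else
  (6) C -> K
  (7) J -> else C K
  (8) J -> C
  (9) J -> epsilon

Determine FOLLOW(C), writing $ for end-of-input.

FIRST(K) = {read}
FIRST(C) = {read}  (via K)
FIRST(J) = {epsilon, else, read}  (via C)
FIRST(S) = {else, read}  (via C else, J C read)
FOLLOW(S) includes $ since S is the start symbol.
FOLLOW(S): in K->read S then, S is followed by then with FIRST {then}. Thus FOLLOW(S) = {$, then}.
FOLLOW(J): in S->else J, the suffix after J is empty, so FOLLOW(J) ⊇ FOLLOW(S) = {$, then}; in S->J C read, J is followed by C read with FIRST {read}. Thus FOLLOW(J) = {$, read, then}.
FOLLOW(C): in S->C else, C is followed by else with FIRST {else}; in S->J C read, C is followed by read with FIRST {read}; in J->else C K, C is followed by K with FIRST {read}; in J->C, the suffix after C is empty, so FOLLOW(C) ⊇ FOLLOW(J) = {$, read, then}. Thus FOLLOW(C) = {$, else, read, then}.
FOLLOW(K): in C->read K else, K is followed by else with FIRST {else}; in C->K, the suffix after K is empty, so FOLLOW(K) ⊇ FOLLOW(C) = {$, else, read, then}; in J->else C K, the suffix after K is empty, so FOLLOW(K) ⊇ FOLLOW(J) = {$, read, then}. Thus FOLLOW(K) = {$, else, read, then}.

{$, else, read, then}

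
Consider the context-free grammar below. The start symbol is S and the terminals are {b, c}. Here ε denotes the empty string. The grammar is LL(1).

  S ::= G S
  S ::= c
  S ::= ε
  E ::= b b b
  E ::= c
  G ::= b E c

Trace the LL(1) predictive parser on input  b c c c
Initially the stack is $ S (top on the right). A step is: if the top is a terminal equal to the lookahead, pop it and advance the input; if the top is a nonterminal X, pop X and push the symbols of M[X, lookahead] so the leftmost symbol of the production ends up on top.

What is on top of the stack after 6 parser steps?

step 1: stack=$ S  input=b c c c $  — expand S ::= G S
step 2: stack=$ S G  input=b c c c $  — expand G ::= b E c
step 3: stack=$ S c E b  input=b c c c $  — match b
step 4: stack=$ S c E  input=c c c $  — expand E ::= c
step 5: stack=$ S c c  input=c c c $  — match c
step 6: stack=$ S c  input=c c $  — match c
Stack after step 6: $ S (top = S).

S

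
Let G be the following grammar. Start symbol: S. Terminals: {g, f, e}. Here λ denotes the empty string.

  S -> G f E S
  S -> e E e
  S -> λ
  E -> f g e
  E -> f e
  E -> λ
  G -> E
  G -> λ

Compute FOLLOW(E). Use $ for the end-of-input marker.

{$, e, f}

FIRST(E): from E->f g e we get {f}; from E->f e we get {f}; from E->λ we get {λ}. So FIRST(E) = {λ, f}.
FIRST(G): from G->E we get {λ, f}; from G->λ we get {λ}. So FIRST(G) = {λ, f}.
FIRST(S): from S->G f E S we get {f}; from S->e E e we get {e}; from S->λ we get {λ}. So FIRST(S) = {λ, e, f}.
FOLLOW(S) includes $ since S is the start symbol.
FOLLOW(S): in S->G f E S, the suffix after S is empty (adds nothing new). Thus FOLLOW(S) = {$}.
FOLLOW(G): in S->G f E S, G is followed by f E S with FIRST {f}. Thus FOLLOW(G) = {f}.
FOLLOW(E): in S->G f E S, E is followed by S with FIRST {λ, e, f}; in S->G f E S, the suffix after E is nullable, so FOLLOW(E) ⊇ FOLLOW(S) = {$}; in S->e E e, E is followed by e with FIRST {e}; in G->E, the suffix after E is empty, so FOLLOW(E) ⊇ FOLLOW(G) = {f}. Thus FOLLOW(E) = {$, e, f}.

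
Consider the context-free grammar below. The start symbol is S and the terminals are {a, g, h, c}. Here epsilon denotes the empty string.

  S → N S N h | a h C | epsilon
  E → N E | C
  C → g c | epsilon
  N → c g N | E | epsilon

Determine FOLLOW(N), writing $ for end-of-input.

FIRST(C) = {epsilon, g}
FIRST(S) = {epsilon, a, c, g, h}  (via N S N h)
FIRST(E) = {epsilon, c, g}  (via N E, C)
FIRST(N) = {epsilon, c, g}  (via E)
FOLLOW(S) includes $ since S is the start symbol.
FOLLOW(S): in S→N S N h, S is followed by N h with FIRST {c, g, h}. Thus FOLLOW(S) = {$, c, g, h}.
FOLLOW(E): in E→N E, the suffix after E is empty (adds nothing new); in N→E, the suffix after E is empty, so FOLLOW(E) ⊇ FOLLOW(N) = {a, c, g, h}. Thus FOLLOW(E) = {a, c, g, h}.
FOLLOW(C): in S→a h C, the suffix after C is empty, so FOLLOW(C) ⊇ FOLLOW(S) = {$, c, g, h}; in E→C, the suffix after C is empty, so FOLLOW(C) ⊇ FOLLOW(E) = {a, c, g, h}. Thus FOLLOW(C) = {$, a, c, g, h}.
FOLLOW(N): in S→N S N h (occurrence 1), N is followed by S N h with FIRST {a, c, g, h}; in S→N S N h (occurrence 2), N is followed by h with FIRST {h}; in E→N E, N is followed by E with FIRST {epsilon, c, g}; in E→N E, the suffix after N is nullable, so FOLLOW(N) ⊇ FOLLOW(E) = {a, c, g, h}; in N→c g N, the suffix after N is empty (adds nothing new). Thus FOLLOW(N) = {a, c, g, h}.

{a, c, g, h}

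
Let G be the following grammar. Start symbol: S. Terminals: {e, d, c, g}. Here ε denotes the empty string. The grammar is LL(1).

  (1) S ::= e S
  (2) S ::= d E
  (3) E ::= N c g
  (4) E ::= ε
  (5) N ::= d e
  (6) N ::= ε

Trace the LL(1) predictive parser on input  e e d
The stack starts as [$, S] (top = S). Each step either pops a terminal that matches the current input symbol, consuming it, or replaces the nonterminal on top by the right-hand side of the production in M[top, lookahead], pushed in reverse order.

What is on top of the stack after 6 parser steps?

step 1: stack=$ S  input=e e d $  — expand S ::= e S
step 2: stack=$ S e  input=e e d $  — match e
step 3: stack=$ S  input=e d $  — expand S ::= e S
step 4: stack=$ S e  input=e d $  — match e
step 5: stack=$ S  input=d $  — expand S ::= d E
step 6: stack=$ E d  input=d $  — match d
Stack after step 6: $ E (top = E).

E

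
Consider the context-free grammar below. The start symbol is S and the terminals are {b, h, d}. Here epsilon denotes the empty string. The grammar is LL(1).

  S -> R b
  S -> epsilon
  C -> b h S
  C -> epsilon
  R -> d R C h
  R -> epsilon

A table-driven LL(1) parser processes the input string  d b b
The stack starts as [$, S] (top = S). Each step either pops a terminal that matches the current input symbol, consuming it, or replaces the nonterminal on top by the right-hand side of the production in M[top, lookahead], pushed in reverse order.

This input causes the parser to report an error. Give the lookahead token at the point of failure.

     Stack        Input    Action
  1  $ S          d b b $  expand S -> R b
  2  $ b R        d b b $  expand R -> d R C h
  3  $ b h C R d  d b b $  match d
  4  $ b h C R    b b $    expand R -> epsilon
  5  $ b h C      b b $    expand C -> b h S
  6  $ b h S h b  b b $    match b
  7  $ b h S h    b $      error: top is terminal h but lookahead is b

b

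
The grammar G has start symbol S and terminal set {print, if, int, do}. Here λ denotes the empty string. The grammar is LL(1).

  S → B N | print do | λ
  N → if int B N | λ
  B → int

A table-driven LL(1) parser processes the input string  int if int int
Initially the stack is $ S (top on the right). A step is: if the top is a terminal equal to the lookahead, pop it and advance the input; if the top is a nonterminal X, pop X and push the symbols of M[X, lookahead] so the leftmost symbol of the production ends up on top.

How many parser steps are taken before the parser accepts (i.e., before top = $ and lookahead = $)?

9

     Stack         Input             Action
  1  $ S           int if int int $  expand S → B N
  2  $ N B         int if int int $  expand B → int
  3  $ N int       int if int int $  match int
  4  $ N           if int int $      expand N → if int B N
  5  $ N B int if  if int int $      match if
  6  $ N B int     int int $         match int
  7  $ N B         int $             expand B → int
  8  $ N int       int $             match int
  9  $ N           $                 expand N → λ
Accept reached after 9 steps.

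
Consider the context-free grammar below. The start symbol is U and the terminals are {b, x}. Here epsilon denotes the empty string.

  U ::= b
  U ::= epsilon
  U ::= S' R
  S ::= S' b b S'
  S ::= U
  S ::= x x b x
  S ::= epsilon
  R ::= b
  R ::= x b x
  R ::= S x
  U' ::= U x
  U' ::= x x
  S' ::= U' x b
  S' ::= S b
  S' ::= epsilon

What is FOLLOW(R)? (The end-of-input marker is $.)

FIRST(U) = {epsilon, b, x}  (via S' R)
FIRST(U') = {b, x}  (via U x)
FIRST(S) = {epsilon, b, x}  (via S' b b S', U)
FIRST(R) = {b, x}  (via S x)
FIRST(S') = {epsilon, b, x}  (via U' x b, S b)
FOLLOW(U) includes $ since U is the start symbol.
FOLLOW(S): in R::=S x, S is followed by x with FIRST {x}; in S'::=S b, S is followed by b with FIRST {b}. Thus FOLLOW(S) = {b, x}.
FOLLOW(U): in S::=U, the suffix after U is empty, so FOLLOW(U) ⊇ FOLLOW(S) = {b, x}; in U'::=U x, U is followed by x with FIRST {x}. Thus FOLLOW(U) = {$, b, x}.
FOLLOW(R): in U::=S' R, the suffix after R is empty, so FOLLOW(R) ⊇ FOLLOW(U) = {$, b, x}. Thus FOLLOW(R) = {$, b, x}.
FOLLOW(U'): in S'::=U' x b, U' is followed by x b with FIRST {x}. Thus FOLLOW(U') = {x}.
FOLLOW(S'): in U::=S' R, S' is followed by R with FIRST {b, x}; in S::=S' b b S' (occurrence 1), S' is followed by b b S' with FIRST {b}; in S::=S' b b S' (occurrence 2), the suffix after S' is empty, so FOLLOW(S') ⊇ FOLLOW(S) = {b, x}. Thus FOLLOW(S') = {b, x}.

{$, b, x}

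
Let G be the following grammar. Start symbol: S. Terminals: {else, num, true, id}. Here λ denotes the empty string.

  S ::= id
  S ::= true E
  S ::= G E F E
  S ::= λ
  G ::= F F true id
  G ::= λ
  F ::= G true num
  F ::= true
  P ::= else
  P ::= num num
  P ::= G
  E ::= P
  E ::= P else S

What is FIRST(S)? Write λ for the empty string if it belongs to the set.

FIRST(S) = {λ, else, id, num, true}  (via G E F E)
FIRST(G) = {λ, true}  (via F F true id)
FIRST(F) = {true}  (via G true num)
FIRST(P) = {λ, else, num, true}  (via G)
FIRST(E) = {λ, else, num, true}  (via P, P else S)

{λ, else, id, num, true}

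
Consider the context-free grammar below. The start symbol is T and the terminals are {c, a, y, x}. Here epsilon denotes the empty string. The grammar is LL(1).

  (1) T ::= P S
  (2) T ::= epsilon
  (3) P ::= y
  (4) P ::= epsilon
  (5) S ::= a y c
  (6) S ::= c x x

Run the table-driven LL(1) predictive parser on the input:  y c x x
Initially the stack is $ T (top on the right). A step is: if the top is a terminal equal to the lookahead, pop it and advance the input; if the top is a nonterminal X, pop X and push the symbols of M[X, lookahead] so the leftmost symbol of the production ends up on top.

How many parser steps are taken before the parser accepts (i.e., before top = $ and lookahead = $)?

7

step 1: stack=$ T  input=y c x x $  — expand T ::= P S
step 2: stack=$ S P  input=y c x x $  — expand P ::= y
step 3: stack=$ S y  input=y c x x $  — match y
step 4: stack=$ S  input=c x x $  — expand S ::= c x x
step 5: stack=$ x x c  input=c x x $  — match c
step 6: stack=$ x x  input=x x $  — match x
step 7: stack=$ x  input=x $  — match x
Accept reached after 7 steps.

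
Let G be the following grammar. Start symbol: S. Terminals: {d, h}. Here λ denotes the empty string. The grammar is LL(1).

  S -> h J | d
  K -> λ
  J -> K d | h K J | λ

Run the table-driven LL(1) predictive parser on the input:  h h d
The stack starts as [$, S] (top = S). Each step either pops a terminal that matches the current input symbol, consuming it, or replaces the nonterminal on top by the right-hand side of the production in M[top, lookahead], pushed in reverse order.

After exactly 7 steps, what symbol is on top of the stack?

d

     Stack    Input    Action
  1  $ S      h h d $  expand S -> h J
  2  $ J h    h h d $  match h
  3  $ J      h d $    expand J -> h K J
  4  $ J K h  h d $    match h
  5  $ J K    d $      expand K -> λ
  6  $ J      d $      expand J -> K d
  7  $ d K    d $      expand K -> λ
Stack after step 7: $ d (top = d).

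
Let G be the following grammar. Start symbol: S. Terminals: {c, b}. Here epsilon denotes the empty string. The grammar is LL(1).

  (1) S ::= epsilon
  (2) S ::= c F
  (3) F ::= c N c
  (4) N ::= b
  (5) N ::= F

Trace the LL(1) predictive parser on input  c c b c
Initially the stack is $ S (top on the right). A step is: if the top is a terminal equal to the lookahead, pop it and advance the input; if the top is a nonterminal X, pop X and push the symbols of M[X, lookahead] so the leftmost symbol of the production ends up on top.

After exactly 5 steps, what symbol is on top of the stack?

     Stack    Input      Action
  1  $ S      c c b c $  expand S ::= c F
  2  $ F c    c c b c $  match c
  3  $ F      c b c $    expand F ::= c N c
  4  $ c N c  c b c $    match c
  5  $ c N    b c $      expand N ::= b
Stack after step 5: $ c b (top = b).

b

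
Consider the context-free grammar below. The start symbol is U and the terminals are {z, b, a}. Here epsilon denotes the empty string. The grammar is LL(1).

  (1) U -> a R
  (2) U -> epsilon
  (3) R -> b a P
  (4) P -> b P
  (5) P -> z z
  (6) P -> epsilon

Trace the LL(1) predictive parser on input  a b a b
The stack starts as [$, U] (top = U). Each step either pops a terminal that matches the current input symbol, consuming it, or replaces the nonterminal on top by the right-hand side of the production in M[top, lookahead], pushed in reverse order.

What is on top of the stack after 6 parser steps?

     Stack    Input      Action
  1  $ U      a b a b $  expand U -> a R
  2  $ R a    a b a b $  match a
  3  $ R      b a b $    expand R -> b a P
  4  $ P a b  b a b $    match b
  5  $ P a    a b $      match a
  6  $ P      b $        expand P -> b P
Stack after step 6: $ P b (top = b).

b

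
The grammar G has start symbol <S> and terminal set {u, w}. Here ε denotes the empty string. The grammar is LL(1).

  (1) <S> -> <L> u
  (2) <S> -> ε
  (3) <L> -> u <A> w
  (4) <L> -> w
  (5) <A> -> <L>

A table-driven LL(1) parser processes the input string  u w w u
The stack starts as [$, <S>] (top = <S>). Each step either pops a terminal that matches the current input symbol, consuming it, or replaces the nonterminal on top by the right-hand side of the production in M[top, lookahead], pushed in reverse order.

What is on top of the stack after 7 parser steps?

u

step 1: stack=$ <S>  input=u w w u $  — expand <S> -> <L> u
step 2: stack=$ u <L>  input=u w w u $  — expand <L> -> u <A> w
step 3: stack=$ u w <A> u  input=u w w u $  — match u
step 4: stack=$ u w <A>  input=w w u $  — expand <A> -> <L>
step 5: stack=$ u w <L>  input=w w u $  — expand <L> -> w
step 6: stack=$ u w w  input=w w u $  — match w
step 7: stack=$ u w  input=w u $  — match w
Stack after step 7: $ u (top = u).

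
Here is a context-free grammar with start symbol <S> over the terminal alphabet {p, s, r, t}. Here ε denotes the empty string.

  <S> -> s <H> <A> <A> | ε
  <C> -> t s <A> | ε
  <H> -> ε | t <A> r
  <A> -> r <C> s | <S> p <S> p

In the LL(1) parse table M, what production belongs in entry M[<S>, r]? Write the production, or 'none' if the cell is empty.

FIRST(<S>): from <S>->s <H> <A> <A> we get {s}; from <S>->ε we get {ε}. So FIRST(<S>) = {ε, s}.
FIRST(<C>): from <C>->t s <A> we get {t}; from <C>->ε we get {ε}. So FIRST(<C>) = {ε, t}.
FIRST(<H>): from <H>->ε we get {ε}; from <H>->t <A> r we get {t}. So FIRST(<H>) = {ε, t}.
FIRST(<A>): from <A>->r <C> s we get {r}; from <A>-><S> p <S> p we get {p, s}. So FIRST(<A>) = {p, r, s}.
FOLLOW(<S>) includes $ since <S> is the start symbol.
FOLLOW(<S>): in <A>-><S> p <S> p (occurrence 1), <S> is followed by p <S> p with FIRST {p}; in <A>-><S> p <S> p (occurrence 2), <S> is followed by p with FIRST {p}. Thus FOLLOW(<S>) = {$, p}.
For <S> -> s <H> <A> <A>: FIRST(s <H> <A> <A>) = {s}, so it goes in M[<S>, t] for t ∈ {s}.
For <S> -> ε: FIRST(ε) = {ε}, so it goes in M[<S>, t] for t ∈ {}; since ε ∈ FIRST, also for every t ∈ FOLLOW(<S>) = {$, p}.
None of these place a production in M[<S>, r].

none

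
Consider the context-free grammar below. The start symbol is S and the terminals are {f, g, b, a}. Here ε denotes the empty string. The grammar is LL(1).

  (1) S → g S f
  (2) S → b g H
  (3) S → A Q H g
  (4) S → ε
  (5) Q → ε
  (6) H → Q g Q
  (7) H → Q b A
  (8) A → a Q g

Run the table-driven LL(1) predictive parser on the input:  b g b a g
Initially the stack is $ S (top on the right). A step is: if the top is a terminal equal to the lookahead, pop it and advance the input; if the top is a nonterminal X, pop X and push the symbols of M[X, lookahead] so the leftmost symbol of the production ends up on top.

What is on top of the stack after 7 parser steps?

a

step 1: stack=$ S  input=b g b a g $  — expand S → b g H
step 2: stack=$ H g b  input=b g b a g $  — match b
step 3: stack=$ H g  input=g b a g $  — match g
step 4: stack=$ H  input=b a g $  — expand H → Q b A
step 5: stack=$ A b Q  input=b a g $  — expand Q → ε
step 6: stack=$ A b  input=b a g $  — match b
step 7: stack=$ A  input=a g $  — expand A → a Q g
Stack after step 7: $ g Q a (top = a).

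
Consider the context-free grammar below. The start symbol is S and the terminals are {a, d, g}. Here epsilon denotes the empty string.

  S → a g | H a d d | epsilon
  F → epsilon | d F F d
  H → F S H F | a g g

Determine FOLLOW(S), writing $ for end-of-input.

{$, a, d}

FIRST(F): from F→epsilon we get {epsilon}; from F→d F F d we get {d}. So FIRST(F) = {epsilon, d}.
FIRST(S): from S→a g we get {a}; from S→H a d d we get {a, d}; from S→epsilon we get {epsilon}. So FIRST(S) = {epsilon, a, d}.
FIRST(H): from H→F S H F we get {a, d}; from H→a g g we get {a}. So FIRST(H) = {a, d}.
FOLLOW(S) includes $ since S is the start symbol.
FOLLOW(S): in H→F S H F, S is followed by H F with FIRST {a, d}. Thus FOLLOW(S) = {$, a, d}.
FOLLOW(H): in S→H a d d, H is followed by a d d with FIRST {a}; in H→F S H F, H is followed by F with FIRST {epsilon, d}; in H→F S H F, the suffix after H is nullable (adds nothing new). Thus FOLLOW(H) = {a, d}.
FOLLOW(F): in F→d F F d (occurrence 1), F is followed by F d with FIRST {d}; in F→d F F d (occurrence 2), F is followed by d with FIRST {d}; in H→F S H F (occurrence 1), F is followed by S H F with FIRST {a, d}; in H→F S H F (occurrence 2), the suffix after F is empty, so FOLLOW(F) ⊇ FOLLOW(H) = {a, d}. Thus FOLLOW(F) = {a, d}.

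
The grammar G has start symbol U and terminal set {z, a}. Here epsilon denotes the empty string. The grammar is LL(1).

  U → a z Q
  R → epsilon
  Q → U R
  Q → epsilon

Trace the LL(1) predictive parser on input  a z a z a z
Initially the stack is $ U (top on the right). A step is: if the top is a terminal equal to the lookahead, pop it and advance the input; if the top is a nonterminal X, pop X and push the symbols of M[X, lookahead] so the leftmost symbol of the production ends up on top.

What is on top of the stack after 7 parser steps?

Q

     Stack      Input          Action
  1  $ U        a z a z a z $  expand U → a z Q
  2  $ Q z a    a z a z a z $  match a
  3  $ Q z      z a z a z $    match z
  4  $ Q        a z a z $      expand Q → U R
  5  $ R U      a z a z $      expand U → a z Q
  6  $ R Q z a  a z a z $      match a
  7  $ R Q z    z a z $        match z
Stack after step 7: $ R Q (top = Q).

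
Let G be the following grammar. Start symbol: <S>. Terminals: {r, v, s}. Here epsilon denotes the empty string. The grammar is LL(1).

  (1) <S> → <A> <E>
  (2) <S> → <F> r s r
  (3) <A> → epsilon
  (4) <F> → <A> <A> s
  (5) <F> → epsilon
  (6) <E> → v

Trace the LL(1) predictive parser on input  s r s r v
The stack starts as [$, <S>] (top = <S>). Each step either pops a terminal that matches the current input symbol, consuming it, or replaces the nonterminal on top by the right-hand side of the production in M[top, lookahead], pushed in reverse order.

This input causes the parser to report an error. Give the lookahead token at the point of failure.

step 1: stack=$ <S>  input=s r s r v $  — expand <S> → <F> r s r
step 2: stack=$ r s r <F>  input=s r s r v $  — expand <F> → <A> <A> s
step 3: stack=$ r s r s <A> <A>  input=s r s r v $  — expand <A> → epsilon
step 4: stack=$ r s r s <A>  input=s r s r v $  — expand <A> → epsilon
step 5: stack=$ r s r s  input=s r s r v $  — match s
step 6: stack=$ r s r  input=r s r v $  — match r
step 7: stack=$ r s  input=s r v $  — match s
step 8: stack=$ r  input=r v $  — match r
step 9: stack=$  input=v $  — error: stack empty but input remains

v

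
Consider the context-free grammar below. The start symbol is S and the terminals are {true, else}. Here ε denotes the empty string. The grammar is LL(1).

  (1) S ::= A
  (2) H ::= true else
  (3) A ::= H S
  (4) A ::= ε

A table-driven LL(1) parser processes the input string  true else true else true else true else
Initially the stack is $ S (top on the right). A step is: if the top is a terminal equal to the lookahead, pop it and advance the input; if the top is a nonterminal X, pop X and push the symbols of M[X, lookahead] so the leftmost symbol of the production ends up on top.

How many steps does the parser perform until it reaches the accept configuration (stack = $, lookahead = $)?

22

step 1: stack=$ S  input=true else true else true else true else $  — expand S ::= A
step 2: stack=$ A  input=true else true else true else true else $  — expand A ::= H S
step 3: stack=$ S H  input=true else true else true else true else $  — expand H ::= true else
step 4: stack=$ S else true  input=true else true else true else true else $  — match true
step 5: stack=$ S else  input=else true else true else true else $  — match else
step 6: stack=$ S  input=true else true else true else $  — expand S ::= A
step 7: stack=$ A  input=true else true else true else $  — expand A ::= H S
step 8: stack=$ S H  input=true else true else true else $  — expand H ::= true else
step 9: stack=$ S else true  input=true else true else true else $  — match true
step 10: stack=$ S else  input=else true else true else $  — match else
step 11: stack=$ S  input=true else true else $  — expand S ::= A
step 12: stack=$ A  input=true else true else $  — expand A ::= H S
step 13: stack=$ S H  input=true else true else $  — expand H ::= true else
step 14: stack=$ S else true  input=true else true else $  — match true
step 15: stack=$ S else  input=else true else $  — match else
step 16: stack=$ S  input=true else $  — expand S ::= A
step 17: stack=$ A  input=true else $  — expand A ::= H S
step 18: stack=$ S H  input=true else $  — expand H ::= true else
step 19: stack=$ S else true  input=true else $  — match true
step 20: stack=$ S else  input=else $  — match else
step 21: stack=$ S  input=$  — expand S ::= A
step 22: stack=$ A  input=$  — expand A ::= ε
Accept reached after 22 steps.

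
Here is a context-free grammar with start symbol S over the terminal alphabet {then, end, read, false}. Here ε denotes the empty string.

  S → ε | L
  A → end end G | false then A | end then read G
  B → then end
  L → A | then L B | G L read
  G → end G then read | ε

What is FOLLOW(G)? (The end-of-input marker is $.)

{$, end, false, read, then}

FIRST(A) = {end, false}
FIRST(B) = {then}
FIRST(G) = {ε, end}
FIRST(L) = {end, false, then}  (via A, G L read)
FIRST(S) = {ε, end, false, then}  (via L)
FOLLOW(S) includes $ since S is the start symbol.
FOLLOW(S): S appears on no right-hand side. Thus FOLLOW(S) = {$}.
FOLLOW(L): in S→L, the suffix after L is empty, so FOLLOW(L) ⊇ FOLLOW(S) = {$}; in L→then L B, L is followed by B with FIRST {then}; in L→G L read, L is followed by read with FIRST {read}. Thus FOLLOW(L) = {$, read, then}.
FOLLOW(A): in A→false then A, the suffix after A is empty (adds nothing new); in L→A, the suffix after A is empty, so FOLLOW(A) ⊇ FOLLOW(L) = {$, read, then}. Thus FOLLOW(A) = {$, read, then}.
FOLLOW(B): in L→then L B, the suffix after B is empty, so FOLLOW(B) ⊇ FOLLOW(L) = {$, read, then}. Thus FOLLOW(B) = {$, read, then}.
FOLLOW(G): in A→end end G, the suffix after G is empty, so FOLLOW(G) ⊇ FOLLOW(A) = {$, read, then}; in A→end then read G, the suffix after G is empty, so FOLLOW(G) ⊇ FOLLOW(A) = {$, read, then}; in L→G L read, G is followed by L read with FIRST {end, false, then}; in G→end G then read, G is followed by then read with FIRST {then}. Thus FOLLOW(G) = {$, end, false, read, then}.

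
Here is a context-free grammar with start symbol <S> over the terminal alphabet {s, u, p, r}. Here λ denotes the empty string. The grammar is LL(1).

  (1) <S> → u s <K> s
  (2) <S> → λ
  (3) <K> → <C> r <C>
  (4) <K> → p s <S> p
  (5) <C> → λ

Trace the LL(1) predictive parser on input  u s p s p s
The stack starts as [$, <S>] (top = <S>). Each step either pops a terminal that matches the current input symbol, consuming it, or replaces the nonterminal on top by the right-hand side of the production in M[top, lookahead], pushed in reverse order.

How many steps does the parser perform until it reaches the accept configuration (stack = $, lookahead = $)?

9

step 1: stack=$ <S>  input=u s p s p s $  — expand <S> → u s <K> s
step 2: stack=$ s <K> s u  input=u s p s p s $  — match u
step 3: stack=$ s <K> s  input=s p s p s $  — match s
step 4: stack=$ s <K>  input=p s p s $  — expand <K> → p s <S> p
step 5: stack=$ s p <S> s p  input=p s p s $  — match p
step 6: stack=$ s p <S> s  input=s p s $  — match s
step 7: stack=$ s p <S>  input=p s $  — expand <S> → λ
step 8: stack=$ s p  input=p s $  — match p
step 9: stack=$ s  input=s $  — match s
Accept reached after 9 steps.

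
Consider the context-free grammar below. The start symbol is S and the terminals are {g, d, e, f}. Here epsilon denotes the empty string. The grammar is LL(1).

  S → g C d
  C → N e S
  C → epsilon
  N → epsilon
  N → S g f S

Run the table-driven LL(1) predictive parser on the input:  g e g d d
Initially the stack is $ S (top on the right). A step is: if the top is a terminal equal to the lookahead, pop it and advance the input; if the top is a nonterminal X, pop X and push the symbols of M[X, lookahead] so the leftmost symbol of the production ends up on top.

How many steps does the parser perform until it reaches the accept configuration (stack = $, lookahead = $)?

step 1: stack=$ S  input=g e g d d $  — expand S → g C d
step 2: stack=$ d C g  input=g e g d d $  — match g
step 3: stack=$ d C  input=e g d d $  — expand C → N e S
step 4: stack=$ d S e N  input=e g d d $  — expand N → epsilon
step 5: stack=$ d S e  input=e g d d $  — match e
step 6: stack=$ d S  input=g d d $  — expand S → g C d
step 7: stack=$ d d C g  input=g d d $  — match g
step 8: stack=$ d d C  input=d d $  — expand C → epsilon
step 9: stack=$ d d  input=d d $  — match d
step 10: stack=$ d  input=d $  — match d
Accept reached after 10 steps.

10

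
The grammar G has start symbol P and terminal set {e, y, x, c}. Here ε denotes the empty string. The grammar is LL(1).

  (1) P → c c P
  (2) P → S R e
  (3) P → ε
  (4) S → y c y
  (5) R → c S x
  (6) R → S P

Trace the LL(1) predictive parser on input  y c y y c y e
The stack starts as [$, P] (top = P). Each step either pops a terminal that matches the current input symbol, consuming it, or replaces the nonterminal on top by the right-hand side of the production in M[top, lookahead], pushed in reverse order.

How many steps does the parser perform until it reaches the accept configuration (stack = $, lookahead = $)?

step 1: stack=$ P  input=y c y y c y e $  — expand P → S R e
step 2: stack=$ e R S  input=y c y y c y e $  — expand S → y c y
step 3: stack=$ e R y c y  input=y c y y c y e $  — match y
step 4: stack=$ e R y c  input=c y y c y e $  — match c
step 5: stack=$ e R y  input=y y c y e $  — match y
step 6: stack=$ e R  input=y c y e $  — expand R → S P
step 7: stack=$ e P S  input=y c y e $  — expand S → y c y
step 8: stack=$ e P y c y  input=y c y e $  — match y
step 9: stack=$ e P y c  input=c y e $  — match c
step 10: stack=$ e P y  input=y e $  — match y
step 11: stack=$ e P  input=e $  — expand P → ε
step 12: stack=$ e  input=e $  — match e
Accept reached after 12 steps.

12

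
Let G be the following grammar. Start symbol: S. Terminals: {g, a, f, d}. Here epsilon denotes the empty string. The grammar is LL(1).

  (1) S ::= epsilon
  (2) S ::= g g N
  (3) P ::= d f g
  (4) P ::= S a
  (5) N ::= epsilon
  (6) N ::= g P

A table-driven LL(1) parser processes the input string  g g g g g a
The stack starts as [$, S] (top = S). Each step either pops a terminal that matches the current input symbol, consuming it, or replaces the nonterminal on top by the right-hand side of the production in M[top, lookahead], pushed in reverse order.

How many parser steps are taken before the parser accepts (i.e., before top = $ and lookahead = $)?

      Stack      Input          Action
   1  $ S        g g g g g a $  expand S ::= g g N
   2  $ N g g    g g g g g a $  match g
   3  $ N g      g g g g a $    match g
   4  $ N        g g g a $      expand N ::= g P
   5  $ P g      g g g a $      match g
   6  $ P        g g a $        expand P ::= S a
   7  $ a S      g g a $        expand S ::= g g N
   8  $ a N g g  g g a $        match g
   9  $ a N g    g a $          match g
  10  $ a N      a $            expand N ::= epsilon
  11  $ a        a $            match a
Accept reached after 11 steps.

11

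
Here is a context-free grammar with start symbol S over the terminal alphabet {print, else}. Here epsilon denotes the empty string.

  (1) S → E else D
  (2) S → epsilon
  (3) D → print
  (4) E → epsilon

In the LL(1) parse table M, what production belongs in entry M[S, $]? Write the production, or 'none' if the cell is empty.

S → epsilon

FIRST(D) = {print}
FIRST(E) = {epsilon}
FIRST(S) = {epsilon, else}  (via E else D)
FOLLOW(S) includes $ since S is the start symbol.
FOLLOW(S): S appears on no right-hand side. Thus FOLLOW(S) = {$}.
For S → E else D: FIRST(E else D) = {else}, so it goes in M[S, t] for t ∈ {else}.
For S → epsilon: FIRST(epsilon) = {epsilon}, so it goes in M[S, t] for t ∈ {}; since epsilon ∈ FIRST, also for every t ∈ FOLLOW(S) = {$}.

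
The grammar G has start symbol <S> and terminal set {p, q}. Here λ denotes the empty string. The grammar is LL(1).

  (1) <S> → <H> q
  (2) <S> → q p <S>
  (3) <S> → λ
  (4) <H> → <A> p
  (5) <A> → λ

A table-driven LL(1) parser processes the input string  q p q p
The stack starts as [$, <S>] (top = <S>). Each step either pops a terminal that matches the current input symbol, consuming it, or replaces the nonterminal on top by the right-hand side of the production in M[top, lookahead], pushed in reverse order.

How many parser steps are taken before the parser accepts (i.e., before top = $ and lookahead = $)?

     Stack      Input      Action
  1  $ <S>      q p q p $  expand <S> → q p <S>
  2  $ <S> p q  q p q p $  match q
  3  $ <S> p    p q p $    match p
  4  $ <S>      q p $      expand <S> → q p <S>
  5  $ <S> p q  q p $      match q
  6  $ <S> p    p $        match p
  7  $ <S>      $          expand <S> → λ
Accept reached after 7 steps.

7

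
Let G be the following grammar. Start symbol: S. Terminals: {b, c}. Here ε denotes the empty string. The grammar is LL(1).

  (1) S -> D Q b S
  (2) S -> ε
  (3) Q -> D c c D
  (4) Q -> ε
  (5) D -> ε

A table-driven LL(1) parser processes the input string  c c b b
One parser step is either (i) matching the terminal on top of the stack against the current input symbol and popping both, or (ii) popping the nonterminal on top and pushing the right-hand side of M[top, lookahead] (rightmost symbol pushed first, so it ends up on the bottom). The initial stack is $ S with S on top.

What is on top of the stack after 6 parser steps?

     Stack          Input      Action
  1  $ S            c c b b $  expand S -> D Q b S
  2  $ S b Q D      c c b b $  expand D -> ε
  3  $ S b Q        c c b b $  expand Q -> D c c D
  4  $ S b D c c D  c c b b $  expand D -> ε
  5  $ S b D c c    c c b b $  match c
  6  $ S b D c      c b b $    match c
Stack after step 6: $ S b D (top = D).

D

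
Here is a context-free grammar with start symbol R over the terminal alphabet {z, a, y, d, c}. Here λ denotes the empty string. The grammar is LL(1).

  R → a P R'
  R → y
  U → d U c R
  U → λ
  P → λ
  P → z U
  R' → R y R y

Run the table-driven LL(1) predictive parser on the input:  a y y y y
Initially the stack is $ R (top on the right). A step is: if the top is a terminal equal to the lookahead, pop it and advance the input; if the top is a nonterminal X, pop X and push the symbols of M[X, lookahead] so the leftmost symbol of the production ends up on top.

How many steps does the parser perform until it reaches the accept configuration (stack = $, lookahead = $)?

10

step 1: stack=$ R  input=a y y y y $  — expand R → a P R'
step 2: stack=$ R' P a  input=a y y y y $  — match a
step 3: stack=$ R' P  input=y y y y $  — expand P → λ
step 4: stack=$ R'  input=y y y y $  — expand R' → R y R y
step 5: stack=$ y R y R  input=y y y y $  — expand R → y
step 6: stack=$ y R y y  input=y y y y $  — match y
step 7: stack=$ y R y  input=y y y $  — match y
step 8: stack=$ y R  input=y y $  — expand R → y
step 9: stack=$ y y  input=y y $  — match y
step 10: stack=$ y  input=y $  — match y
Accept reached after 10 steps.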